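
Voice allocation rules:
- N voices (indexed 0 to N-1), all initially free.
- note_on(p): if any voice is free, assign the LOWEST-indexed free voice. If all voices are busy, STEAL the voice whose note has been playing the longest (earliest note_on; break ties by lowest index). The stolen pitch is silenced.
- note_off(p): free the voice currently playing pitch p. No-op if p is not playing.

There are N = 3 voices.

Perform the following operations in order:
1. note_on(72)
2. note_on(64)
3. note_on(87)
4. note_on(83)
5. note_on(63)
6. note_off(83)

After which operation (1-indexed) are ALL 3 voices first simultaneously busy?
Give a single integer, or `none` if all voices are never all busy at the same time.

Op 1: note_on(72): voice 0 is free -> assigned | voices=[72 - -]
Op 2: note_on(64): voice 1 is free -> assigned | voices=[72 64 -]
Op 3: note_on(87): voice 2 is free -> assigned | voices=[72 64 87]
Op 4: note_on(83): all voices busy, STEAL voice 0 (pitch 72, oldest) -> assign | voices=[83 64 87]
Op 5: note_on(63): all voices busy, STEAL voice 1 (pitch 64, oldest) -> assign | voices=[83 63 87]
Op 6: note_off(83): free voice 0 | voices=[- 63 87]

Answer: 3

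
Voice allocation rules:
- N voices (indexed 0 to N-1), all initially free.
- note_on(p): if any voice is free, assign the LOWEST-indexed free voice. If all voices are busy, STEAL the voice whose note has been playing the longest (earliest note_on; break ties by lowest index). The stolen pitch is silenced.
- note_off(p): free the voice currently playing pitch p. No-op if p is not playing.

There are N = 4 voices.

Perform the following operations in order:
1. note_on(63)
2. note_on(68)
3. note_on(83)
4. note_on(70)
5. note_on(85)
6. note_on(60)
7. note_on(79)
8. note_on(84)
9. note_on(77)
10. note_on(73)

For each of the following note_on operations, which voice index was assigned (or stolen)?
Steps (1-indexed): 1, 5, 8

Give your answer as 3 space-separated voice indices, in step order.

Op 1: note_on(63): voice 0 is free -> assigned | voices=[63 - - -]
Op 2: note_on(68): voice 1 is free -> assigned | voices=[63 68 - -]
Op 3: note_on(83): voice 2 is free -> assigned | voices=[63 68 83 -]
Op 4: note_on(70): voice 3 is free -> assigned | voices=[63 68 83 70]
Op 5: note_on(85): all voices busy, STEAL voice 0 (pitch 63, oldest) -> assign | voices=[85 68 83 70]
Op 6: note_on(60): all voices busy, STEAL voice 1 (pitch 68, oldest) -> assign | voices=[85 60 83 70]
Op 7: note_on(79): all voices busy, STEAL voice 2 (pitch 83, oldest) -> assign | voices=[85 60 79 70]
Op 8: note_on(84): all voices busy, STEAL voice 3 (pitch 70, oldest) -> assign | voices=[85 60 79 84]
Op 9: note_on(77): all voices busy, STEAL voice 0 (pitch 85, oldest) -> assign | voices=[77 60 79 84]
Op 10: note_on(73): all voices busy, STEAL voice 1 (pitch 60, oldest) -> assign | voices=[77 73 79 84]

Answer: 0 0 3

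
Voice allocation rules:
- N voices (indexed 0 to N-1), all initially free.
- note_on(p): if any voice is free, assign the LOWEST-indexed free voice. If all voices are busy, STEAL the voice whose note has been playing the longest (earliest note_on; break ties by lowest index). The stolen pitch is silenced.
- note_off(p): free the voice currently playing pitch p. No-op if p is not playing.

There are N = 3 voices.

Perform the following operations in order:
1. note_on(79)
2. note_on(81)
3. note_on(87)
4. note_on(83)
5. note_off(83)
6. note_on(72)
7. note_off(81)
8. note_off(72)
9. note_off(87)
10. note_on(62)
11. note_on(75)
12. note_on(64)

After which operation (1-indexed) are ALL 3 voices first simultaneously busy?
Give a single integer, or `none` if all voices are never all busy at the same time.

Answer: 3

Derivation:
Op 1: note_on(79): voice 0 is free -> assigned | voices=[79 - -]
Op 2: note_on(81): voice 1 is free -> assigned | voices=[79 81 -]
Op 3: note_on(87): voice 2 is free -> assigned | voices=[79 81 87]
Op 4: note_on(83): all voices busy, STEAL voice 0 (pitch 79, oldest) -> assign | voices=[83 81 87]
Op 5: note_off(83): free voice 0 | voices=[- 81 87]
Op 6: note_on(72): voice 0 is free -> assigned | voices=[72 81 87]
Op 7: note_off(81): free voice 1 | voices=[72 - 87]
Op 8: note_off(72): free voice 0 | voices=[- - 87]
Op 9: note_off(87): free voice 2 | voices=[- - -]
Op 10: note_on(62): voice 0 is free -> assigned | voices=[62 - -]
Op 11: note_on(75): voice 1 is free -> assigned | voices=[62 75 -]
Op 12: note_on(64): voice 2 is free -> assigned | voices=[62 75 64]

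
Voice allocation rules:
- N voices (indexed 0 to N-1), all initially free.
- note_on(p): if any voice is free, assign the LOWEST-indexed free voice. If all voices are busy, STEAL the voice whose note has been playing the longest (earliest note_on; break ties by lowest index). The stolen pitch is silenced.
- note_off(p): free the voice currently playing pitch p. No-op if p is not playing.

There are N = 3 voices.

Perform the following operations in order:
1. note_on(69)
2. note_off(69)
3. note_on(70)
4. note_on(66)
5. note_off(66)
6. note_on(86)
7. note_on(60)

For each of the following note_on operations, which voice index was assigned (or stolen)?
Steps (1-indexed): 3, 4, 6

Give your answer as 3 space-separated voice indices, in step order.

Op 1: note_on(69): voice 0 is free -> assigned | voices=[69 - -]
Op 2: note_off(69): free voice 0 | voices=[- - -]
Op 3: note_on(70): voice 0 is free -> assigned | voices=[70 - -]
Op 4: note_on(66): voice 1 is free -> assigned | voices=[70 66 -]
Op 5: note_off(66): free voice 1 | voices=[70 - -]
Op 6: note_on(86): voice 1 is free -> assigned | voices=[70 86 -]
Op 7: note_on(60): voice 2 is free -> assigned | voices=[70 86 60]

Answer: 0 1 1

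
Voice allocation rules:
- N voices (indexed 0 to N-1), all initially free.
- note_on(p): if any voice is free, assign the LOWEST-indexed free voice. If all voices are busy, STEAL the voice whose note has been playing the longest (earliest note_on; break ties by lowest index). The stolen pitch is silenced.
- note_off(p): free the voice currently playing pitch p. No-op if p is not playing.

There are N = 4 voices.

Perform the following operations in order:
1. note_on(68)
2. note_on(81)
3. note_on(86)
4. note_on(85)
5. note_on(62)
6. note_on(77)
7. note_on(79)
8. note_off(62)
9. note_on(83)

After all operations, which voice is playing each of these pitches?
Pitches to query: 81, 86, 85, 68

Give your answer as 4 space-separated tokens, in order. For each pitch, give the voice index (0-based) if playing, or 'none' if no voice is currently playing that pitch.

Answer: none none 3 none

Derivation:
Op 1: note_on(68): voice 0 is free -> assigned | voices=[68 - - -]
Op 2: note_on(81): voice 1 is free -> assigned | voices=[68 81 - -]
Op 3: note_on(86): voice 2 is free -> assigned | voices=[68 81 86 -]
Op 4: note_on(85): voice 3 is free -> assigned | voices=[68 81 86 85]
Op 5: note_on(62): all voices busy, STEAL voice 0 (pitch 68, oldest) -> assign | voices=[62 81 86 85]
Op 6: note_on(77): all voices busy, STEAL voice 1 (pitch 81, oldest) -> assign | voices=[62 77 86 85]
Op 7: note_on(79): all voices busy, STEAL voice 2 (pitch 86, oldest) -> assign | voices=[62 77 79 85]
Op 8: note_off(62): free voice 0 | voices=[- 77 79 85]
Op 9: note_on(83): voice 0 is free -> assigned | voices=[83 77 79 85]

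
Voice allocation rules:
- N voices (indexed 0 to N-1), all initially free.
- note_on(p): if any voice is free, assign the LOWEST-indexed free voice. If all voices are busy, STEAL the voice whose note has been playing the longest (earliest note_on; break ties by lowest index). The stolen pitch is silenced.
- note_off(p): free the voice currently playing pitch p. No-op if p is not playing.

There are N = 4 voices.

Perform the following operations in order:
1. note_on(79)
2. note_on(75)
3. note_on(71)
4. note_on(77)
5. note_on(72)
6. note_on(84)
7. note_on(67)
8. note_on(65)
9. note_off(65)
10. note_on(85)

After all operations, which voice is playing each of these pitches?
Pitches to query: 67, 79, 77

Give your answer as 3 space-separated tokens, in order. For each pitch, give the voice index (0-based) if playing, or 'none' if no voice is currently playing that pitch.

Op 1: note_on(79): voice 0 is free -> assigned | voices=[79 - - -]
Op 2: note_on(75): voice 1 is free -> assigned | voices=[79 75 - -]
Op 3: note_on(71): voice 2 is free -> assigned | voices=[79 75 71 -]
Op 4: note_on(77): voice 3 is free -> assigned | voices=[79 75 71 77]
Op 5: note_on(72): all voices busy, STEAL voice 0 (pitch 79, oldest) -> assign | voices=[72 75 71 77]
Op 6: note_on(84): all voices busy, STEAL voice 1 (pitch 75, oldest) -> assign | voices=[72 84 71 77]
Op 7: note_on(67): all voices busy, STEAL voice 2 (pitch 71, oldest) -> assign | voices=[72 84 67 77]
Op 8: note_on(65): all voices busy, STEAL voice 3 (pitch 77, oldest) -> assign | voices=[72 84 67 65]
Op 9: note_off(65): free voice 3 | voices=[72 84 67 -]
Op 10: note_on(85): voice 3 is free -> assigned | voices=[72 84 67 85]

Answer: 2 none none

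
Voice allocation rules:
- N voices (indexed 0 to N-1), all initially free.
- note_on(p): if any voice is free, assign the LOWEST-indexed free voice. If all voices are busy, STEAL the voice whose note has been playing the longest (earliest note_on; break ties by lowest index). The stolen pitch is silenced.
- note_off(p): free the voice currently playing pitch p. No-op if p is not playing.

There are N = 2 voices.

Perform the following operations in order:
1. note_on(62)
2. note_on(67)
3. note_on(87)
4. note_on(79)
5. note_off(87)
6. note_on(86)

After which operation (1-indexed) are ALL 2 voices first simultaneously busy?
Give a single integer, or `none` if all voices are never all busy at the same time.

Op 1: note_on(62): voice 0 is free -> assigned | voices=[62 -]
Op 2: note_on(67): voice 1 is free -> assigned | voices=[62 67]
Op 3: note_on(87): all voices busy, STEAL voice 0 (pitch 62, oldest) -> assign | voices=[87 67]
Op 4: note_on(79): all voices busy, STEAL voice 1 (pitch 67, oldest) -> assign | voices=[87 79]
Op 5: note_off(87): free voice 0 | voices=[- 79]
Op 6: note_on(86): voice 0 is free -> assigned | voices=[86 79]

Answer: 2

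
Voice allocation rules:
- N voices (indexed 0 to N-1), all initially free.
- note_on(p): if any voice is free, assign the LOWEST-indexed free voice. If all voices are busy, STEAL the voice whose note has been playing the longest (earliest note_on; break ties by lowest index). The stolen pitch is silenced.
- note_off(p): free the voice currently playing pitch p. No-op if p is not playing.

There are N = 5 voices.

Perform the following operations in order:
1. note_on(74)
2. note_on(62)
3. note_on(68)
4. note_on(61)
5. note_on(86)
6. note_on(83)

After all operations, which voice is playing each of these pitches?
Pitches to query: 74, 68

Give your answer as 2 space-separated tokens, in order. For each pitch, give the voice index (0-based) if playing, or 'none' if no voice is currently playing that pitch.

Op 1: note_on(74): voice 0 is free -> assigned | voices=[74 - - - -]
Op 2: note_on(62): voice 1 is free -> assigned | voices=[74 62 - - -]
Op 3: note_on(68): voice 2 is free -> assigned | voices=[74 62 68 - -]
Op 4: note_on(61): voice 3 is free -> assigned | voices=[74 62 68 61 -]
Op 5: note_on(86): voice 4 is free -> assigned | voices=[74 62 68 61 86]
Op 6: note_on(83): all voices busy, STEAL voice 0 (pitch 74, oldest) -> assign | voices=[83 62 68 61 86]

Answer: none 2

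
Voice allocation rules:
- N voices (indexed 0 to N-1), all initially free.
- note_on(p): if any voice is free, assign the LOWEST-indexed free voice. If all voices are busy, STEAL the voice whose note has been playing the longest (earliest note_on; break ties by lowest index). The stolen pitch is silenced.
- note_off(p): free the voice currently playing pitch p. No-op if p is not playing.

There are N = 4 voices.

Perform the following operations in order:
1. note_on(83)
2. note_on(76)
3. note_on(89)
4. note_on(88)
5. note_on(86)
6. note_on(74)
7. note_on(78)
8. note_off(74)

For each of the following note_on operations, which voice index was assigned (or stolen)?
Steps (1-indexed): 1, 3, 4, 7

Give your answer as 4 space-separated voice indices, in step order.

Answer: 0 2 3 2

Derivation:
Op 1: note_on(83): voice 0 is free -> assigned | voices=[83 - - -]
Op 2: note_on(76): voice 1 is free -> assigned | voices=[83 76 - -]
Op 3: note_on(89): voice 2 is free -> assigned | voices=[83 76 89 -]
Op 4: note_on(88): voice 3 is free -> assigned | voices=[83 76 89 88]
Op 5: note_on(86): all voices busy, STEAL voice 0 (pitch 83, oldest) -> assign | voices=[86 76 89 88]
Op 6: note_on(74): all voices busy, STEAL voice 1 (pitch 76, oldest) -> assign | voices=[86 74 89 88]
Op 7: note_on(78): all voices busy, STEAL voice 2 (pitch 89, oldest) -> assign | voices=[86 74 78 88]
Op 8: note_off(74): free voice 1 | voices=[86 - 78 88]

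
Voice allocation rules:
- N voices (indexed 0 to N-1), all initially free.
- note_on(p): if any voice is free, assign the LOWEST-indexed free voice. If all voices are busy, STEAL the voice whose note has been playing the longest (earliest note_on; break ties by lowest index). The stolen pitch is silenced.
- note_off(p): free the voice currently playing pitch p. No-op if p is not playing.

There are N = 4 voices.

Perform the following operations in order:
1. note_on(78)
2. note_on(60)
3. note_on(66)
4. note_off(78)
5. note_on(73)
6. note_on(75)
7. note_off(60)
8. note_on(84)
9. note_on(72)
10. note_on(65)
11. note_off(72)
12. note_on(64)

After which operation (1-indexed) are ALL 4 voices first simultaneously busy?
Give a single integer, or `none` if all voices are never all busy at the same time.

Op 1: note_on(78): voice 0 is free -> assigned | voices=[78 - - -]
Op 2: note_on(60): voice 1 is free -> assigned | voices=[78 60 - -]
Op 3: note_on(66): voice 2 is free -> assigned | voices=[78 60 66 -]
Op 4: note_off(78): free voice 0 | voices=[- 60 66 -]
Op 5: note_on(73): voice 0 is free -> assigned | voices=[73 60 66 -]
Op 6: note_on(75): voice 3 is free -> assigned | voices=[73 60 66 75]
Op 7: note_off(60): free voice 1 | voices=[73 - 66 75]
Op 8: note_on(84): voice 1 is free -> assigned | voices=[73 84 66 75]
Op 9: note_on(72): all voices busy, STEAL voice 2 (pitch 66, oldest) -> assign | voices=[73 84 72 75]
Op 10: note_on(65): all voices busy, STEAL voice 0 (pitch 73, oldest) -> assign | voices=[65 84 72 75]
Op 11: note_off(72): free voice 2 | voices=[65 84 - 75]
Op 12: note_on(64): voice 2 is free -> assigned | voices=[65 84 64 75]

Answer: 6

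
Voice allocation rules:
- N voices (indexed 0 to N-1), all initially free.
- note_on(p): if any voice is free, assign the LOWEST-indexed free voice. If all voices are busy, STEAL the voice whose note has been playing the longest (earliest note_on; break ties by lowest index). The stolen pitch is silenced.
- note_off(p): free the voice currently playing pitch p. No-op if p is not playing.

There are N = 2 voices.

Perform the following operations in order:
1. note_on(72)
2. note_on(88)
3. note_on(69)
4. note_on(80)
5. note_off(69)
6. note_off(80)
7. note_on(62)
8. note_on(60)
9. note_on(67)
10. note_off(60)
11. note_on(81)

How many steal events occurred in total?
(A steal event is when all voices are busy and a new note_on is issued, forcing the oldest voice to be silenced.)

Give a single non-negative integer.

Op 1: note_on(72): voice 0 is free -> assigned | voices=[72 -]
Op 2: note_on(88): voice 1 is free -> assigned | voices=[72 88]
Op 3: note_on(69): all voices busy, STEAL voice 0 (pitch 72, oldest) -> assign | voices=[69 88]
Op 4: note_on(80): all voices busy, STEAL voice 1 (pitch 88, oldest) -> assign | voices=[69 80]
Op 5: note_off(69): free voice 0 | voices=[- 80]
Op 6: note_off(80): free voice 1 | voices=[- -]
Op 7: note_on(62): voice 0 is free -> assigned | voices=[62 -]
Op 8: note_on(60): voice 1 is free -> assigned | voices=[62 60]
Op 9: note_on(67): all voices busy, STEAL voice 0 (pitch 62, oldest) -> assign | voices=[67 60]
Op 10: note_off(60): free voice 1 | voices=[67 -]
Op 11: note_on(81): voice 1 is free -> assigned | voices=[67 81]

Answer: 3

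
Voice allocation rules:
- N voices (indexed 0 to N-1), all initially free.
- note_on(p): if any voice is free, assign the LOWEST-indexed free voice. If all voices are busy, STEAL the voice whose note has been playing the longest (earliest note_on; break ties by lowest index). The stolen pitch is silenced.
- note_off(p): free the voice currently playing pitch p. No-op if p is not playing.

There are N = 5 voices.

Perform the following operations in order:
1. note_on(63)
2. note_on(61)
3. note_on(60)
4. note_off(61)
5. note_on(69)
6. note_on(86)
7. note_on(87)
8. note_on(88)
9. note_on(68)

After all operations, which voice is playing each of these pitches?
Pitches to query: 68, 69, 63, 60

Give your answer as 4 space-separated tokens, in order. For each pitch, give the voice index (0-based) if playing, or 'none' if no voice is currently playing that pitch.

Answer: 2 1 none none

Derivation:
Op 1: note_on(63): voice 0 is free -> assigned | voices=[63 - - - -]
Op 2: note_on(61): voice 1 is free -> assigned | voices=[63 61 - - -]
Op 3: note_on(60): voice 2 is free -> assigned | voices=[63 61 60 - -]
Op 4: note_off(61): free voice 1 | voices=[63 - 60 - -]
Op 5: note_on(69): voice 1 is free -> assigned | voices=[63 69 60 - -]
Op 6: note_on(86): voice 3 is free -> assigned | voices=[63 69 60 86 -]
Op 7: note_on(87): voice 4 is free -> assigned | voices=[63 69 60 86 87]
Op 8: note_on(88): all voices busy, STEAL voice 0 (pitch 63, oldest) -> assign | voices=[88 69 60 86 87]
Op 9: note_on(68): all voices busy, STEAL voice 2 (pitch 60, oldest) -> assign | voices=[88 69 68 86 87]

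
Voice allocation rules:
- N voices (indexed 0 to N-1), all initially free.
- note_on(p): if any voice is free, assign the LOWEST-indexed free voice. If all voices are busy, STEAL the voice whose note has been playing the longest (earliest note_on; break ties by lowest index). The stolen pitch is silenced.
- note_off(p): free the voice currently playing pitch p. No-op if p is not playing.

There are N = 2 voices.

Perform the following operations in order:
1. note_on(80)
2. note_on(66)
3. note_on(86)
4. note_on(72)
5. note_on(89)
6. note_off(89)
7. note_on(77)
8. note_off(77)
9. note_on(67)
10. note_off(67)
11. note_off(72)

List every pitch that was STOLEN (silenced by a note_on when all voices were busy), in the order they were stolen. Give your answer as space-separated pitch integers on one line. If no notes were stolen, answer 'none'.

Answer: 80 66 86

Derivation:
Op 1: note_on(80): voice 0 is free -> assigned | voices=[80 -]
Op 2: note_on(66): voice 1 is free -> assigned | voices=[80 66]
Op 3: note_on(86): all voices busy, STEAL voice 0 (pitch 80, oldest) -> assign | voices=[86 66]
Op 4: note_on(72): all voices busy, STEAL voice 1 (pitch 66, oldest) -> assign | voices=[86 72]
Op 5: note_on(89): all voices busy, STEAL voice 0 (pitch 86, oldest) -> assign | voices=[89 72]
Op 6: note_off(89): free voice 0 | voices=[- 72]
Op 7: note_on(77): voice 0 is free -> assigned | voices=[77 72]
Op 8: note_off(77): free voice 0 | voices=[- 72]
Op 9: note_on(67): voice 0 is free -> assigned | voices=[67 72]
Op 10: note_off(67): free voice 0 | voices=[- 72]
Op 11: note_off(72): free voice 1 | voices=[- -]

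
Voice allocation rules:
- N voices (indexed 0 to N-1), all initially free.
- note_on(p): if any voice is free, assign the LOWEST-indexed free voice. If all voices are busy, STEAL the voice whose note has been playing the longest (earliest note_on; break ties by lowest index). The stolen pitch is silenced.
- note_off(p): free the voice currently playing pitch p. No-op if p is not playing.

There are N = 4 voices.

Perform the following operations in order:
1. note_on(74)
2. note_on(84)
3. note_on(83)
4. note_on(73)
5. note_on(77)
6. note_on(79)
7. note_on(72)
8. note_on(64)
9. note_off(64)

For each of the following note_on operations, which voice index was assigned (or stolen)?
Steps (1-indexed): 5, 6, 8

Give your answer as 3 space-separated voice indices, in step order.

Op 1: note_on(74): voice 0 is free -> assigned | voices=[74 - - -]
Op 2: note_on(84): voice 1 is free -> assigned | voices=[74 84 - -]
Op 3: note_on(83): voice 2 is free -> assigned | voices=[74 84 83 -]
Op 4: note_on(73): voice 3 is free -> assigned | voices=[74 84 83 73]
Op 5: note_on(77): all voices busy, STEAL voice 0 (pitch 74, oldest) -> assign | voices=[77 84 83 73]
Op 6: note_on(79): all voices busy, STEAL voice 1 (pitch 84, oldest) -> assign | voices=[77 79 83 73]
Op 7: note_on(72): all voices busy, STEAL voice 2 (pitch 83, oldest) -> assign | voices=[77 79 72 73]
Op 8: note_on(64): all voices busy, STEAL voice 3 (pitch 73, oldest) -> assign | voices=[77 79 72 64]
Op 9: note_off(64): free voice 3 | voices=[77 79 72 -]

Answer: 0 1 3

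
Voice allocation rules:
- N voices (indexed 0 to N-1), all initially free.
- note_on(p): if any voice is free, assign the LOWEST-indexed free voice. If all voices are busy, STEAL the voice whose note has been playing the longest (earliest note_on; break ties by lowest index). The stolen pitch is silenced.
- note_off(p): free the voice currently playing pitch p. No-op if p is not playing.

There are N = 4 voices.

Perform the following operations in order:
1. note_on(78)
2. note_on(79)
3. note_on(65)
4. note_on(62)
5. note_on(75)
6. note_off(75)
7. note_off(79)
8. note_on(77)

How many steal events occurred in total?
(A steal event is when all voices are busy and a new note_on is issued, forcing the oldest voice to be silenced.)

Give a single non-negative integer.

Op 1: note_on(78): voice 0 is free -> assigned | voices=[78 - - -]
Op 2: note_on(79): voice 1 is free -> assigned | voices=[78 79 - -]
Op 3: note_on(65): voice 2 is free -> assigned | voices=[78 79 65 -]
Op 4: note_on(62): voice 3 is free -> assigned | voices=[78 79 65 62]
Op 5: note_on(75): all voices busy, STEAL voice 0 (pitch 78, oldest) -> assign | voices=[75 79 65 62]
Op 6: note_off(75): free voice 0 | voices=[- 79 65 62]
Op 7: note_off(79): free voice 1 | voices=[- - 65 62]
Op 8: note_on(77): voice 0 is free -> assigned | voices=[77 - 65 62]

Answer: 1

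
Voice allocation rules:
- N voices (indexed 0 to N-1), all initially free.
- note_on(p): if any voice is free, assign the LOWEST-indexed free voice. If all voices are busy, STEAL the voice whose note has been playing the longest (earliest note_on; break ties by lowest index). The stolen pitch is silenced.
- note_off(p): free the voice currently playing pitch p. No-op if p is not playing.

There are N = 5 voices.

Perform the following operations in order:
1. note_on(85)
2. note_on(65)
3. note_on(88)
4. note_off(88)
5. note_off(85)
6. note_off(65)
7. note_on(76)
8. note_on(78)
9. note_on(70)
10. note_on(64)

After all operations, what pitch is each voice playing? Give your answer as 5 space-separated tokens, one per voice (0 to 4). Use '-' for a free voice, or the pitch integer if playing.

Answer: 76 78 70 64 -

Derivation:
Op 1: note_on(85): voice 0 is free -> assigned | voices=[85 - - - -]
Op 2: note_on(65): voice 1 is free -> assigned | voices=[85 65 - - -]
Op 3: note_on(88): voice 2 is free -> assigned | voices=[85 65 88 - -]
Op 4: note_off(88): free voice 2 | voices=[85 65 - - -]
Op 5: note_off(85): free voice 0 | voices=[- 65 - - -]
Op 6: note_off(65): free voice 1 | voices=[- - - - -]
Op 7: note_on(76): voice 0 is free -> assigned | voices=[76 - - - -]
Op 8: note_on(78): voice 1 is free -> assigned | voices=[76 78 - - -]
Op 9: note_on(70): voice 2 is free -> assigned | voices=[76 78 70 - -]
Op 10: note_on(64): voice 3 is free -> assigned | voices=[76 78 70 64 -]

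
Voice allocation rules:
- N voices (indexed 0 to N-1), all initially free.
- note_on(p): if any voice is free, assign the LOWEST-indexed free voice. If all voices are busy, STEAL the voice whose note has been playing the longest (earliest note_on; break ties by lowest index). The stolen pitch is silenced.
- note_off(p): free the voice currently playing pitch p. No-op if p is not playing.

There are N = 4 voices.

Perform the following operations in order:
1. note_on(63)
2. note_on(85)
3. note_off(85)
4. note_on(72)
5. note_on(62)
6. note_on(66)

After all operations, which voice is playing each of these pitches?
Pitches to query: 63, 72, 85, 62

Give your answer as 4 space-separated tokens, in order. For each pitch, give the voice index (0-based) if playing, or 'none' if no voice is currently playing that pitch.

Op 1: note_on(63): voice 0 is free -> assigned | voices=[63 - - -]
Op 2: note_on(85): voice 1 is free -> assigned | voices=[63 85 - -]
Op 3: note_off(85): free voice 1 | voices=[63 - - -]
Op 4: note_on(72): voice 1 is free -> assigned | voices=[63 72 - -]
Op 5: note_on(62): voice 2 is free -> assigned | voices=[63 72 62 -]
Op 6: note_on(66): voice 3 is free -> assigned | voices=[63 72 62 66]

Answer: 0 1 none 2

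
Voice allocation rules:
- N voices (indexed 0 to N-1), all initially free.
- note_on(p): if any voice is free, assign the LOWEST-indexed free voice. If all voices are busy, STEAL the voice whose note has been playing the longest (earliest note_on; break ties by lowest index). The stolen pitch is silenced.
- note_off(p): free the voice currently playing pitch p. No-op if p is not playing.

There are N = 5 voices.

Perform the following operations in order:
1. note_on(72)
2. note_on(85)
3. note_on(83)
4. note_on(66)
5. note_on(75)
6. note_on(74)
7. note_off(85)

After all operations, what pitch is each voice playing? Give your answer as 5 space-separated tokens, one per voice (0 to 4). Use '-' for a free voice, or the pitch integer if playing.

Answer: 74 - 83 66 75

Derivation:
Op 1: note_on(72): voice 0 is free -> assigned | voices=[72 - - - -]
Op 2: note_on(85): voice 1 is free -> assigned | voices=[72 85 - - -]
Op 3: note_on(83): voice 2 is free -> assigned | voices=[72 85 83 - -]
Op 4: note_on(66): voice 3 is free -> assigned | voices=[72 85 83 66 -]
Op 5: note_on(75): voice 4 is free -> assigned | voices=[72 85 83 66 75]
Op 6: note_on(74): all voices busy, STEAL voice 0 (pitch 72, oldest) -> assign | voices=[74 85 83 66 75]
Op 7: note_off(85): free voice 1 | voices=[74 - 83 66 75]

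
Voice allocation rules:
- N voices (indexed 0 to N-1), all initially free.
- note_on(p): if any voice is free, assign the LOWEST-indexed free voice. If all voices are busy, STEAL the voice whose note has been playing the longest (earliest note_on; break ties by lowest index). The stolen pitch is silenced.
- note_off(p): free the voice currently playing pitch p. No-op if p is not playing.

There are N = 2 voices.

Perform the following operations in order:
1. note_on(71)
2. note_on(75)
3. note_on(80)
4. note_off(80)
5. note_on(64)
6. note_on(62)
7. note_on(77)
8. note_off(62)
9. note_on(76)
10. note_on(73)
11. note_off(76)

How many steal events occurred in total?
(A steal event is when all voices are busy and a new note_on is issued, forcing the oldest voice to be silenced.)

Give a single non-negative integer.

Op 1: note_on(71): voice 0 is free -> assigned | voices=[71 -]
Op 2: note_on(75): voice 1 is free -> assigned | voices=[71 75]
Op 3: note_on(80): all voices busy, STEAL voice 0 (pitch 71, oldest) -> assign | voices=[80 75]
Op 4: note_off(80): free voice 0 | voices=[- 75]
Op 5: note_on(64): voice 0 is free -> assigned | voices=[64 75]
Op 6: note_on(62): all voices busy, STEAL voice 1 (pitch 75, oldest) -> assign | voices=[64 62]
Op 7: note_on(77): all voices busy, STEAL voice 0 (pitch 64, oldest) -> assign | voices=[77 62]
Op 8: note_off(62): free voice 1 | voices=[77 -]
Op 9: note_on(76): voice 1 is free -> assigned | voices=[77 76]
Op 10: note_on(73): all voices busy, STEAL voice 0 (pitch 77, oldest) -> assign | voices=[73 76]
Op 11: note_off(76): free voice 1 | voices=[73 -]

Answer: 4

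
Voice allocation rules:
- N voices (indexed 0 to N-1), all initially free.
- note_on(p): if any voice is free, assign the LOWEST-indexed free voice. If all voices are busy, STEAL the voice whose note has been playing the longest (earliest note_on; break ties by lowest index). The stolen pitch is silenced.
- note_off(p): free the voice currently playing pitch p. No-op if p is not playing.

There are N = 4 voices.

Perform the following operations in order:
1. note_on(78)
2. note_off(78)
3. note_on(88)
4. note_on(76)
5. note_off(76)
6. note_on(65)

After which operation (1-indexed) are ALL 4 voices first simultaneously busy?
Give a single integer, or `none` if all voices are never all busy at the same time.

Answer: none

Derivation:
Op 1: note_on(78): voice 0 is free -> assigned | voices=[78 - - -]
Op 2: note_off(78): free voice 0 | voices=[- - - -]
Op 3: note_on(88): voice 0 is free -> assigned | voices=[88 - - -]
Op 4: note_on(76): voice 1 is free -> assigned | voices=[88 76 - -]
Op 5: note_off(76): free voice 1 | voices=[88 - - -]
Op 6: note_on(65): voice 1 is free -> assigned | voices=[88 65 - -]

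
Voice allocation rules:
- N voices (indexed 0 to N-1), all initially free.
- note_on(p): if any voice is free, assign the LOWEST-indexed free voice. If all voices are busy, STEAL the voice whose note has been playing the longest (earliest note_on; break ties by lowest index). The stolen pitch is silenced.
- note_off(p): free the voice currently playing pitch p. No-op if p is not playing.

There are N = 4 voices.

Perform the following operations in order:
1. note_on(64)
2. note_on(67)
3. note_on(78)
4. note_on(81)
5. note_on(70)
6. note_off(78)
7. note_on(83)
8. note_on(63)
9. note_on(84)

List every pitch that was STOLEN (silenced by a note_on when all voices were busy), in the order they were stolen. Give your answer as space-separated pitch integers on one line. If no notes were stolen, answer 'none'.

Op 1: note_on(64): voice 0 is free -> assigned | voices=[64 - - -]
Op 2: note_on(67): voice 1 is free -> assigned | voices=[64 67 - -]
Op 3: note_on(78): voice 2 is free -> assigned | voices=[64 67 78 -]
Op 4: note_on(81): voice 3 is free -> assigned | voices=[64 67 78 81]
Op 5: note_on(70): all voices busy, STEAL voice 0 (pitch 64, oldest) -> assign | voices=[70 67 78 81]
Op 6: note_off(78): free voice 2 | voices=[70 67 - 81]
Op 7: note_on(83): voice 2 is free -> assigned | voices=[70 67 83 81]
Op 8: note_on(63): all voices busy, STEAL voice 1 (pitch 67, oldest) -> assign | voices=[70 63 83 81]
Op 9: note_on(84): all voices busy, STEAL voice 3 (pitch 81, oldest) -> assign | voices=[70 63 83 84]

Answer: 64 67 81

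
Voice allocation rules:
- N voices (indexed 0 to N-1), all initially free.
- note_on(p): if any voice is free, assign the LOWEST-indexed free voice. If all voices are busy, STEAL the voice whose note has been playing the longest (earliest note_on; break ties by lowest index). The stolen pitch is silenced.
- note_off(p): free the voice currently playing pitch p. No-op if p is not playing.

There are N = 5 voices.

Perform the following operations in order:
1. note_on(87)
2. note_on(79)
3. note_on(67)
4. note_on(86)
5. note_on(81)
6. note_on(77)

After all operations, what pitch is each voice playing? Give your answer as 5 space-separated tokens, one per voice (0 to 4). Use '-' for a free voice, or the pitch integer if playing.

Answer: 77 79 67 86 81

Derivation:
Op 1: note_on(87): voice 0 is free -> assigned | voices=[87 - - - -]
Op 2: note_on(79): voice 1 is free -> assigned | voices=[87 79 - - -]
Op 3: note_on(67): voice 2 is free -> assigned | voices=[87 79 67 - -]
Op 4: note_on(86): voice 3 is free -> assigned | voices=[87 79 67 86 -]
Op 5: note_on(81): voice 4 is free -> assigned | voices=[87 79 67 86 81]
Op 6: note_on(77): all voices busy, STEAL voice 0 (pitch 87, oldest) -> assign | voices=[77 79 67 86 81]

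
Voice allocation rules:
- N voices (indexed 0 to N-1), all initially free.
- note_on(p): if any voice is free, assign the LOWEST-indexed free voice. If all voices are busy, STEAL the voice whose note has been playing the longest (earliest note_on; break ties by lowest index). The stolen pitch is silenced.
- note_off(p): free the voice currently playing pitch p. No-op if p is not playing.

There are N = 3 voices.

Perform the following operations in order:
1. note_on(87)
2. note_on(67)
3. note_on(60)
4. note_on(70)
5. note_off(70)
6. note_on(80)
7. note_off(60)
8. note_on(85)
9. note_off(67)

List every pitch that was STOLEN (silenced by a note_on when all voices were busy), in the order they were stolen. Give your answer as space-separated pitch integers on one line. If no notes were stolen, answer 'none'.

Answer: 87

Derivation:
Op 1: note_on(87): voice 0 is free -> assigned | voices=[87 - -]
Op 2: note_on(67): voice 1 is free -> assigned | voices=[87 67 -]
Op 3: note_on(60): voice 2 is free -> assigned | voices=[87 67 60]
Op 4: note_on(70): all voices busy, STEAL voice 0 (pitch 87, oldest) -> assign | voices=[70 67 60]
Op 5: note_off(70): free voice 0 | voices=[- 67 60]
Op 6: note_on(80): voice 0 is free -> assigned | voices=[80 67 60]
Op 7: note_off(60): free voice 2 | voices=[80 67 -]
Op 8: note_on(85): voice 2 is free -> assigned | voices=[80 67 85]
Op 9: note_off(67): free voice 1 | voices=[80 - 85]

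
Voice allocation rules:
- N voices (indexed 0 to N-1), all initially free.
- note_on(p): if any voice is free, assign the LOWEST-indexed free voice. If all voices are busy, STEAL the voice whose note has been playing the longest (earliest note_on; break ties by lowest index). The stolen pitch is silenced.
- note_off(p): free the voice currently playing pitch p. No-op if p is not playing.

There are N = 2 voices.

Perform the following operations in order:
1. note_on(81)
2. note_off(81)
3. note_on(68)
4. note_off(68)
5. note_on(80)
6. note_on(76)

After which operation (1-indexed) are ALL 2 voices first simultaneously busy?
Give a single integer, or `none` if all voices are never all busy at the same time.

Answer: 6

Derivation:
Op 1: note_on(81): voice 0 is free -> assigned | voices=[81 -]
Op 2: note_off(81): free voice 0 | voices=[- -]
Op 3: note_on(68): voice 0 is free -> assigned | voices=[68 -]
Op 4: note_off(68): free voice 0 | voices=[- -]
Op 5: note_on(80): voice 0 is free -> assigned | voices=[80 -]
Op 6: note_on(76): voice 1 is free -> assigned | voices=[80 76]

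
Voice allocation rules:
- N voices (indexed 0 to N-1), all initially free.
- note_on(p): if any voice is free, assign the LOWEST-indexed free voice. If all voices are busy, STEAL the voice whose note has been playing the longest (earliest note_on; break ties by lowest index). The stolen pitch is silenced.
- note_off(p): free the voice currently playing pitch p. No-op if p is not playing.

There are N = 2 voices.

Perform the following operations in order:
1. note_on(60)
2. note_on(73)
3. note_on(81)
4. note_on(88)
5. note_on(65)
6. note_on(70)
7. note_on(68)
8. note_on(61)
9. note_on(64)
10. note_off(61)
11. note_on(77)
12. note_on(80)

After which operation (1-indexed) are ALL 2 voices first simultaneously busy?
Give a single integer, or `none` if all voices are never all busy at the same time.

Op 1: note_on(60): voice 0 is free -> assigned | voices=[60 -]
Op 2: note_on(73): voice 1 is free -> assigned | voices=[60 73]
Op 3: note_on(81): all voices busy, STEAL voice 0 (pitch 60, oldest) -> assign | voices=[81 73]
Op 4: note_on(88): all voices busy, STEAL voice 1 (pitch 73, oldest) -> assign | voices=[81 88]
Op 5: note_on(65): all voices busy, STEAL voice 0 (pitch 81, oldest) -> assign | voices=[65 88]
Op 6: note_on(70): all voices busy, STEAL voice 1 (pitch 88, oldest) -> assign | voices=[65 70]
Op 7: note_on(68): all voices busy, STEAL voice 0 (pitch 65, oldest) -> assign | voices=[68 70]
Op 8: note_on(61): all voices busy, STEAL voice 1 (pitch 70, oldest) -> assign | voices=[68 61]
Op 9: note_on(64): all voices busy, STEAL voice 0 (pitch 68, oldest) -> assign | voices=[64 61]
Op 10: note_off(61): free voice 1 | voices=[64 -]
Op 11: note_on(77): voice 1 is free -> assigned | voices=[64 77]
Op 12: note_on(80): all voices busy, STEAL voice 0 (pitch 64, oldest) -> assign | voices=[80 77]

Answer: 2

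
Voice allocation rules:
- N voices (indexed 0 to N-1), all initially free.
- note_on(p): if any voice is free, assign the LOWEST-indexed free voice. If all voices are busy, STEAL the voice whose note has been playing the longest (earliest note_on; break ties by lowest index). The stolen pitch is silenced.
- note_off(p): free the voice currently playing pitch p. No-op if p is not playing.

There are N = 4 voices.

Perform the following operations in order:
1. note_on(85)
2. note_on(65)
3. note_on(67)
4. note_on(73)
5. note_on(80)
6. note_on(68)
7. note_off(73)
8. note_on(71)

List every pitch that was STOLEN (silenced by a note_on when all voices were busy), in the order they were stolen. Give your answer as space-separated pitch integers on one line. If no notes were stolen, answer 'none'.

Answer: 85 65

Derivation:
Op 1: note_on(85): voice 0 is free -> assigned | voices=[85 - - -]
Op 2: note_on(65): voice 1 is free -> assigned | voices=[85 65 - -]
Op 3: note_on(67): voice 2 is free -> assigned | voices=[85 65 67 -]
Op 4: note_on(73): voice 3 is free -> assigned | voices=[85 65 67 73]
Op 5: note_on(80): all voices busy, STEAL voice 0 (pitch 85, oldest) -> assign | voices=[80 65 67 73]
Op 6: note_on(68): all voices busy, STEAL voice 1 (pitch 65, oldest) -> assign | voices=[80 68 67 73]
Op 7: note_off(73): free voice 3 | voices=[80 68 67 -]
Op 8: note_on(71): voice 3 is free -> assigned | voices=[80 68 67 71]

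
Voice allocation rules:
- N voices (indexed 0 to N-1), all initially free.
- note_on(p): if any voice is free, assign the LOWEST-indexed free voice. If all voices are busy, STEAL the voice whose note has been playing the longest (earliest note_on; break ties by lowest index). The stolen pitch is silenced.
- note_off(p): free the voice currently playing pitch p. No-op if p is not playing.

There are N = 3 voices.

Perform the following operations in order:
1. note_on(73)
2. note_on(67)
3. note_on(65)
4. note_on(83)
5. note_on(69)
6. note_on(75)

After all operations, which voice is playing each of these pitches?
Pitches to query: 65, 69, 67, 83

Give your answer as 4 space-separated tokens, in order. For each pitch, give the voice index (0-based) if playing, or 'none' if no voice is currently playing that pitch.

Answer: none 1 none 0

Derivation:
Op 1: note_on(73): voice 0 is free -> assigned | voices=[73 - -]
Op 2: note_on(67): voice 1 is free -> assigned | voices=[73 67 -]
Op 3: note_on(65): voice 2 is free -> assigned | voices=[73 67 65]
Op 4: note_on(83): all voices busy, STEAL voice 0 (pitch 73, oldest) -> assign | voices=[83 67 65]
Op 5: note_on(69): all voices busy, STEAL voice 1 (pitch 67, oldest) -> assign | voices=[83 69 65]
Op 6: note_on(75): all voices busy, STEAL voice 2 (pitch 65, oldest) -> assign | voices=[83 69 75]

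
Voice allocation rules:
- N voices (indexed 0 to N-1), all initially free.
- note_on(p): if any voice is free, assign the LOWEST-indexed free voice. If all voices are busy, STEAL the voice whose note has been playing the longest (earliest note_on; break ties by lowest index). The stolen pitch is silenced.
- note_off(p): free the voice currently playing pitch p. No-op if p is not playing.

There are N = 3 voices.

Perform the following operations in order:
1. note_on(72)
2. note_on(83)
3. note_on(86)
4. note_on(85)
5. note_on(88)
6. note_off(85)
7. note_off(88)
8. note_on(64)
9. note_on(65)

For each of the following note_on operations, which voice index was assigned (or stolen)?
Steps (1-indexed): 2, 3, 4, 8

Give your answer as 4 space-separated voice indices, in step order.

Answer: 1 2 0 0

Derivation:
Op 1: note_on(72): voice 0 is free -> assigned | voices=[72 - -]
Op 2: note_on(83): voice 1 is free -> assigned | voices=[72 83 -]
Op 3: note_on(86): voice 2 is free -> assigned | voices=[72 83 86]
Op 4: note_on(85): all voices busy, STEAL voice 0 (pitch 72, oldest) -> assign | voices=[85 83 86]
Op 5: note_on(88): all voices busy, STEAL voice 1 (pitch 83, oldest) -> assign | voices=[85 88 86]
Op 6: note_off(85): free voice 0 | voices=[- 88 86]
Op 7: note_off(88): free voice 1 | voices=[- - 86]
Op 8: note_on(64): voice 0 is free -> assigned | voices=[64 - 86]
Op 9: note_on(65): voice 1 is free -> assigned | voices=[64 65 86]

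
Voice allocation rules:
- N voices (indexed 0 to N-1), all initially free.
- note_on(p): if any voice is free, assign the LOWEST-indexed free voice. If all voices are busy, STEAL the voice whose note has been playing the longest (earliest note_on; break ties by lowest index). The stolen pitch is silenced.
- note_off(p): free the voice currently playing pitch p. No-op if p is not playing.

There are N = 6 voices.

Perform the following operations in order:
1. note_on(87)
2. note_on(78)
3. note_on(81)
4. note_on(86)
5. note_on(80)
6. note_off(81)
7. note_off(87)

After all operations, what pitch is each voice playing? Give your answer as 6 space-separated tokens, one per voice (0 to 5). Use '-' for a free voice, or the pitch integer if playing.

Op 1: note_on(87): voice 0 is free -> assigned | voices=[87 - - - - -]
Op 2: note_on(78): voice 1 is free -> assigned | voices=[87 78 - - - -]
Op 3: note_on(81): voice 2 is free -> assigned | voices=[87 78 81 - - -]
Op 4: note_on(86): voice 3 is free -> assigned | voices=[87 78 81 86 - -]
Op 5: note_on(80): voice 4 is free -> assigned | voices=[87 78 81 86 80 -]
Op 6: note_off(81): free voice 2 | voices=[87 78 - 86 80 -]
Op 7: note_off(87): free voice 0 | voices=[- 78 - 86 80 -]

Answer: - 78 - 86 80 -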